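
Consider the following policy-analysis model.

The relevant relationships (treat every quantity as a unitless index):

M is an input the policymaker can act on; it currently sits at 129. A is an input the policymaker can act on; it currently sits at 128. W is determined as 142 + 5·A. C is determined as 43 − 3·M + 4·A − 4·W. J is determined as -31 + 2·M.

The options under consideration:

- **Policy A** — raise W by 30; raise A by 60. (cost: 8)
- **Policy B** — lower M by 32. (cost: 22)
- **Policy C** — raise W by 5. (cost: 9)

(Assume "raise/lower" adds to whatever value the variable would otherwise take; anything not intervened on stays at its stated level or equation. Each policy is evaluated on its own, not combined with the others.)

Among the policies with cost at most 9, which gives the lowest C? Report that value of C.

Policy A (W + 30, A + 60):
  M = 129
  A = 128 + 60 = 188
  W = 142 + 5·188 (+30 from intervention) = 1112
  C = 43 − 3·129 + 4·188 − 4·1112 = -4040
Policy C (W + 5):
  M = 129
  A = 128
  W = 142 + 5·128 (+5 from intervention) = 787
  C = 43 − 3·129 + 4·128 − 4·787 = -2980
Comparing — Policy A: C=-4040, Policy C: C=-2980. Lowest is -4040 (Policy A).

-4040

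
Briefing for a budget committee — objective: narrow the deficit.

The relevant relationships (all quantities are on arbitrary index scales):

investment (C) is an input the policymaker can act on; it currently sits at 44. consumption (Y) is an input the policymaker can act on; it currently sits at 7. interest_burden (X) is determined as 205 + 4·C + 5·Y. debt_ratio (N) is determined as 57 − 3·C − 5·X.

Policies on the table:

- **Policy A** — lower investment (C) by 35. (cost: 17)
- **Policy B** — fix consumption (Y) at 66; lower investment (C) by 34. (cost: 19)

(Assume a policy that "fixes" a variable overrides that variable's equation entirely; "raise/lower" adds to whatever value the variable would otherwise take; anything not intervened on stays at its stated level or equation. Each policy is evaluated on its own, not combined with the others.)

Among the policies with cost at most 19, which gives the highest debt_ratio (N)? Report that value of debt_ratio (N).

-1350

Policy A (C − 35):
  C = 44 − 35 = 9
  Y = 7
  X = 205 + 4·9 + 5·7 = 276
  N = 57 − 3·9 − 5·276 = -1350
Policy B (Y := 66, C − 34):
  C = 44 − 34 = 10
  Y = 66
  X = 205 + 4·10 + 5·66 = 575
  N = 57 − 3·10 − 5·575 = -2848
Comparing — Policy A: N=-1350, Policy B: N=-2848. Highest is -1350 (Policy A).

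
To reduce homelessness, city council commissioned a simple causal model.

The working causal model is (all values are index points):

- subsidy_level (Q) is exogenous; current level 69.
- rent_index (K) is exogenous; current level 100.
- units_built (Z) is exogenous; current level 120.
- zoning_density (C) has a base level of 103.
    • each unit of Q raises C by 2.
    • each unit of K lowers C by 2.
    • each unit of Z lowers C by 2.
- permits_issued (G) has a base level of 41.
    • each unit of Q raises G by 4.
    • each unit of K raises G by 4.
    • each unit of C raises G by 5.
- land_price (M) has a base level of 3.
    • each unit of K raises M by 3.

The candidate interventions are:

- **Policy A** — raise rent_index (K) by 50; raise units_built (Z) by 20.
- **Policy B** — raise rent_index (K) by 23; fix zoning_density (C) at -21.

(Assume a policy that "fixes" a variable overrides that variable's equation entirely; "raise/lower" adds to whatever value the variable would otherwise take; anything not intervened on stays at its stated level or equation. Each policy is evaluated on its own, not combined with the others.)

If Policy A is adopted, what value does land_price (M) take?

Policy A (K + 50, Z + 20):
  K = 100 + 50 = 150
  M = 3 + 3·150 = 453

453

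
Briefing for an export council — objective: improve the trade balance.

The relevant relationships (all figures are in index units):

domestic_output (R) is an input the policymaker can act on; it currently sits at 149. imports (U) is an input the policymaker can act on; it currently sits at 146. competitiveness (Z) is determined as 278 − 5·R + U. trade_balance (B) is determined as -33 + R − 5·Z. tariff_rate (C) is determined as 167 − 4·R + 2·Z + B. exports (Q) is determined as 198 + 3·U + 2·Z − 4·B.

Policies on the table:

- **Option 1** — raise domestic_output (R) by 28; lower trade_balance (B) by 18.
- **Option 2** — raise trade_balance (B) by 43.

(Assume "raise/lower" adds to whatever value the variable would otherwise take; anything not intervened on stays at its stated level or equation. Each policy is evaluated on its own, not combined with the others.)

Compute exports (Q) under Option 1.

-10010

Option 1 (R + 28, B − 18):
  R = 149 + 28 = 177
  U = 146
  Z = 278 − 5·177 + 146 = -461
  B = -33 + 177 − 5·(-461) (−18 from intervention) = 2431
  Q = 198 + 3·146 + 2·(-461) − 4·2431 = -10010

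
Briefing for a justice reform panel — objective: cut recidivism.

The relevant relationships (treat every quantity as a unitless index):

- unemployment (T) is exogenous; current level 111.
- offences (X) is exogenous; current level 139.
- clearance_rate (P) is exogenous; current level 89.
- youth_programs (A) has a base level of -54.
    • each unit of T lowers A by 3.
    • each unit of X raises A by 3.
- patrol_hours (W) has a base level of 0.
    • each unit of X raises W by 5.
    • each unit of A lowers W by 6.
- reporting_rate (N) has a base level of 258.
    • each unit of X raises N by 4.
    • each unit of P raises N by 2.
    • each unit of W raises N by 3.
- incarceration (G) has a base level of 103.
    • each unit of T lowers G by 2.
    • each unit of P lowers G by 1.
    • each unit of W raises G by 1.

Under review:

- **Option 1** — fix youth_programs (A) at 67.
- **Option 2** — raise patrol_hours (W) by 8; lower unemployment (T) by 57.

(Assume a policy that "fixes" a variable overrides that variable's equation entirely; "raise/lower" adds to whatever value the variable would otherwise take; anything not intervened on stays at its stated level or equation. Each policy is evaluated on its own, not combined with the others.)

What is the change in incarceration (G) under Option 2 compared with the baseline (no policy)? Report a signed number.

Baseline:
  T = 111
  X = 139
  P = 89
  A = -54 − 3·111 + 3·139 = 30
  W = 0 + 5·139 − 6·30 = 515
  G = 103 − 2·111 − 89 + 515 = 307
Option 2 (W + 8, T − 57):
  T = 111 − 57 = 54
  X = 139
  P = 89
  A = -54 − 3·54 + 3·139 = 201
  W = 0 + 5·139 − 6·201 (+8 from intervention) = -503
  G = 103 − 2·54 − 89 + (-503) = -597
Change in G: -597 − 307 = -904

-904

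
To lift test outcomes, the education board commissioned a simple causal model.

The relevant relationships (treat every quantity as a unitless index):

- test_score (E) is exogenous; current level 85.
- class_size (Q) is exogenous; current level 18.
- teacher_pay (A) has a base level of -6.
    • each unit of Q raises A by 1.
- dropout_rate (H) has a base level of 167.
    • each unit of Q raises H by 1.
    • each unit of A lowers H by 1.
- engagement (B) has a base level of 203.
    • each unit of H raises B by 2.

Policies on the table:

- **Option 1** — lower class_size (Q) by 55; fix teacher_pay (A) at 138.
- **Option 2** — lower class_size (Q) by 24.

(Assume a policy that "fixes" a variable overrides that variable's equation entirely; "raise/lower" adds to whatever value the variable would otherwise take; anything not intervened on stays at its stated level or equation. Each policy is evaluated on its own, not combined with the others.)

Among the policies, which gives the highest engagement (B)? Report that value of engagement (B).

549

Option 1 (Q − 55, A := 138):
  Q = 18 − 55 = -37
  A = 138
  H = 167 + (-37) − 138 = -8
  B = 203 + 2·(-8) = 187
Option 2 (Q − 24):
  Q = 18 − 24 = -6
  A = -6 + (-6) = -12
  H = 167 + (-6) − (-12) = 173
  B = 203 + 2·173 = 549
Comparing — Option 1: B=187, Option 2: B=549. Highest is 549 (Option 2).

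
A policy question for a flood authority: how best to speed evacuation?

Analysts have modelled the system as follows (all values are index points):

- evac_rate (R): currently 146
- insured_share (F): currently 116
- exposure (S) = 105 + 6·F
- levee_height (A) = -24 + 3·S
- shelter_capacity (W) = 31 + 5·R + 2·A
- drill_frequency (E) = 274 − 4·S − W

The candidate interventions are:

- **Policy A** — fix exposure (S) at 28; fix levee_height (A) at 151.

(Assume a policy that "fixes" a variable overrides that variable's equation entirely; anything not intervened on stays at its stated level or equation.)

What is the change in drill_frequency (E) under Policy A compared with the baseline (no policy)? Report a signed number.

Baseline:
  R = 146
  F = 116
  S = 105 + 6·116 = 801
  A = -24 + 3·801 = 2379
  W = 31 + 5·146 + 2·2379 = 5519
  E = 274 − 4·801 − 5519 = -8449
Policy A (S := 28, A := 151):
  R = 146
  F = 116
  S = 28
  A = 151
  W = 31 + 5·146 + 2·151 = 1063
  E = 274 − 4·28 − 1063 = -901
Change in E: -901 − (-8449) = 7548

7548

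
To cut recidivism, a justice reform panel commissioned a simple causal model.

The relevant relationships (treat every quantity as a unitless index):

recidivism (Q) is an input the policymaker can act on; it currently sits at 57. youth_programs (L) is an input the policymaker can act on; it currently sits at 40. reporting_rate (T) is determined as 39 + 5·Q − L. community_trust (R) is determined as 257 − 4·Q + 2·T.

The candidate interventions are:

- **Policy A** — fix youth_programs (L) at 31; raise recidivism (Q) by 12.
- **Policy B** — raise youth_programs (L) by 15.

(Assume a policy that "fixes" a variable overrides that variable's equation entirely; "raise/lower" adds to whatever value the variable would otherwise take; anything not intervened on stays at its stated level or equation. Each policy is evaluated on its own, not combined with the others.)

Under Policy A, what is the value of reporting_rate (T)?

353

Policy A (L := 31, Q + 12):
  Q = 57 + 12 = 69
  L = 31
  T = 39 + 5·69 − 31 = 353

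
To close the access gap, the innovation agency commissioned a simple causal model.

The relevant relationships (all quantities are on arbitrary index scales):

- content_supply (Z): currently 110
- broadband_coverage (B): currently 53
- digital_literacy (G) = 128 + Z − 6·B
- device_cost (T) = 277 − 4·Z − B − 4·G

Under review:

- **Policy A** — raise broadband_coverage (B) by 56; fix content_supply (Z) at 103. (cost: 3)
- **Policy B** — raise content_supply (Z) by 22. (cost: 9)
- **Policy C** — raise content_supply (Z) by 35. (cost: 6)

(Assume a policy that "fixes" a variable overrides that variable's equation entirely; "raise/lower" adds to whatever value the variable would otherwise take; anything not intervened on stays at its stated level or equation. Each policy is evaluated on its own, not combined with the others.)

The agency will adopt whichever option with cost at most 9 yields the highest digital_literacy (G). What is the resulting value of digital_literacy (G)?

Policy A (B + 56, Z := 103):
  Z = 103
  B = 53 + 56 = 109
  G = 128 + 103 − 6·109 = -423
Policy B (Z + 22):
  Z = 110 + 22 = 132
  B = 53
  G = 128 + 132 − 6·53 = -58
Policy C (Z + 35):
  Z = 110 + 35 = 145
  B = 53
  G = 128 + 145 − 6·53 = -45
Comparing — Policy A: G=-423, Policy B: G=-58, Policy C: G=-45. Highest is -45 (Policy C).

-45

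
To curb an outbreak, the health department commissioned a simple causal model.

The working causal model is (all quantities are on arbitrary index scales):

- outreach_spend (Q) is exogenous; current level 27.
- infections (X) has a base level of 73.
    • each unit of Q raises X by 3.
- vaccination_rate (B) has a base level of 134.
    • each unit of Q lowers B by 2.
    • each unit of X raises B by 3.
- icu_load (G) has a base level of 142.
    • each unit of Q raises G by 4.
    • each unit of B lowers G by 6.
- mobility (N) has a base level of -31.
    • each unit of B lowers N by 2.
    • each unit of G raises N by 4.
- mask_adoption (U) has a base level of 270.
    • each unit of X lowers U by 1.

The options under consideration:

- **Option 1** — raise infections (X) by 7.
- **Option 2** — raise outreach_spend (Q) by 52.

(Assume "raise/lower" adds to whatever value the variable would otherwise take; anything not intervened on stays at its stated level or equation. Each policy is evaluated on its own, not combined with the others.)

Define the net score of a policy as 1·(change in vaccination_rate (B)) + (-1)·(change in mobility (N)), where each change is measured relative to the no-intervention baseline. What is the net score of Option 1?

567

Baseline:
  Q = 27
  X = 73 + 3·27 = 154
  B = 134 − 2·27 + 3·154 = 542
  G = 142 + 4·27 − 6·542 = -3002
  N = -31 − 2·542 + 4·(-3002) = -13123
Option 1 (X + 7):
  Q = 27
  X = 73 + 3·27 (+7 from intervention) = 161
  B = 134 − 2·27 + 3·161 = 563
  G = 142 + 4·27 − 6·563 = -3128
  N = -31 − 2·563 + 4·(-3128) = -13669
ΔB = 563 − 542 = 21; ΔN = -13669 − (-13123) = -546
Score = 1·21 + (-1)·(-546) = 567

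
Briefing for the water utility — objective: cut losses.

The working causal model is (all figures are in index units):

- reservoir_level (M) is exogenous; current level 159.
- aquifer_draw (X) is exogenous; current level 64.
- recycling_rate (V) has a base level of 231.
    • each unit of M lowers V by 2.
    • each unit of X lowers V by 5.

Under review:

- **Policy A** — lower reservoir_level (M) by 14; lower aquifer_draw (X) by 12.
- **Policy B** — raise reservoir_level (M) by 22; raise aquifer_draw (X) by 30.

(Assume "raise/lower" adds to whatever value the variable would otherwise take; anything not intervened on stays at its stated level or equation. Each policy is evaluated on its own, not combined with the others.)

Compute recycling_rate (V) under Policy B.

-601

Policy B (M + 22, X + 30):
  M = 159 + 22 = 181
  X = 64 + 30 = 94
  V = 231 − 2·181 − 5·94 = -601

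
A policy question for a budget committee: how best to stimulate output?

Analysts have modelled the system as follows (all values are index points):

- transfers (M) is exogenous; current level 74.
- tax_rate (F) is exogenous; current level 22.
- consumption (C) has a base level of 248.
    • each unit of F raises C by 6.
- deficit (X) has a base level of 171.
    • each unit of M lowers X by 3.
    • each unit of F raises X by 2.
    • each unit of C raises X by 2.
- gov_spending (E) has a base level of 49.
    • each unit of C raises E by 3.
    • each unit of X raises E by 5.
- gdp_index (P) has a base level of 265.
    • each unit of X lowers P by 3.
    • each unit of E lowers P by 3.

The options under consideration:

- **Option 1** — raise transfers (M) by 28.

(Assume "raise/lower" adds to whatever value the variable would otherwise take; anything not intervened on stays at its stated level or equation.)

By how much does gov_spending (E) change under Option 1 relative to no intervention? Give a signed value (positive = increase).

Baseline:
  M = 74
  F = 22
  C = 248 + 6·22 = 380
  X = 171 − 3·74 + 2·22 + 2·380 = 753
  E = 49 + 3·380 + 5·753 = 4954
Option 1 (M + 28):
  M = 74 + 28 = 102
  F = 22
  C = 248 + 6·22 = 380
  X = 171 − 3·102 + 2·22 + 2·380 = 669
  E = 49 + 3·380 + 5·669 = 4534
Change in E: 4534 − 4954 = -420

-420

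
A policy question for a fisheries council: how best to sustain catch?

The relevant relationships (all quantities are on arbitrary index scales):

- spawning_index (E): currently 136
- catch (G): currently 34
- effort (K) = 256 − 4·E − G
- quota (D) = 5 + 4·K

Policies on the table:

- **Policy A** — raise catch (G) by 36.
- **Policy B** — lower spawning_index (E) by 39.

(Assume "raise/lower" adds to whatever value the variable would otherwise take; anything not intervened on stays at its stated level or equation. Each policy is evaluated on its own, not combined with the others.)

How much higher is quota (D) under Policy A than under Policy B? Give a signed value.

-768

Policy A (G + 36):
  E = 136
  G = 34 + 36 = 70
  K = 256 − 4·136 − 70 = -358
  D = 5 + 4·(-358) = -1427
Policy B (E − 39):
  E = 136 − 39 = 97
  G = 34
  K = 256 − 4·97 − 34 = -166
  D = 5 + 4·(-166) = -659
D: -1427 − (-659) = -768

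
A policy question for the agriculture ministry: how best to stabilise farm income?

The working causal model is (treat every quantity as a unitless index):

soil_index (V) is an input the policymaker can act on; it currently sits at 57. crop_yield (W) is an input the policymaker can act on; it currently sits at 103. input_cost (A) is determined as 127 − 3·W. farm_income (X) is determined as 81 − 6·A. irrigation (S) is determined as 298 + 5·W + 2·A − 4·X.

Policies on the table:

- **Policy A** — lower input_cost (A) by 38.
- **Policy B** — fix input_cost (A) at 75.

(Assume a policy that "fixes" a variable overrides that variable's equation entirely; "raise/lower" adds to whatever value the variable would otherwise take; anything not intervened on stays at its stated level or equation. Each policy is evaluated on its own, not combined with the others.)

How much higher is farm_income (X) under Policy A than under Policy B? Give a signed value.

1770

Policy A (A − 38):
  W = 103
  A = 127 − 3·103 (−38 from intervention) = -220
  X = 81 − 6·(-220) = 1401
Policy B (A := 75):
  W = 103
  A = 75
  X = 81 − 6·75 = -369
X: 1401 − (-369) = 1770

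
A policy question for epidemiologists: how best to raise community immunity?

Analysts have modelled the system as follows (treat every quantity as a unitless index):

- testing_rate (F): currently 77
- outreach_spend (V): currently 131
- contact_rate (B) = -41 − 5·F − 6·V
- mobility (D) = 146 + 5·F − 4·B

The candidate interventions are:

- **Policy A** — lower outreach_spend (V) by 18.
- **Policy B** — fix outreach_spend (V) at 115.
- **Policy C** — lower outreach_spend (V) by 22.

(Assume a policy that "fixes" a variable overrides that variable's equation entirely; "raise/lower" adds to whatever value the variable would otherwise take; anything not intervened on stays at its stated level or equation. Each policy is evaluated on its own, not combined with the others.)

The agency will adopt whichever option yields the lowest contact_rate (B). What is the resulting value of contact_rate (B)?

Policy A (V − 18):
  F = 77
  V = 131 − 18 = 113
  B = -41 − 5·77 − 6·113 = -1104
Policy B (V := 115):
  F = 77
  V = 115
  B = -41 − 5·77 − 6·115 = -1116
Policy C (V − 22):
  F = 77
  V = 131 − 22 = 109
  B = -41 − 5·77 − 6·109 = -1080
Comparing — Policy A: B=-1104, Policy B: B=-1116, Policy C: B=-1080. Lowest is -1116 (Policy B).

-1116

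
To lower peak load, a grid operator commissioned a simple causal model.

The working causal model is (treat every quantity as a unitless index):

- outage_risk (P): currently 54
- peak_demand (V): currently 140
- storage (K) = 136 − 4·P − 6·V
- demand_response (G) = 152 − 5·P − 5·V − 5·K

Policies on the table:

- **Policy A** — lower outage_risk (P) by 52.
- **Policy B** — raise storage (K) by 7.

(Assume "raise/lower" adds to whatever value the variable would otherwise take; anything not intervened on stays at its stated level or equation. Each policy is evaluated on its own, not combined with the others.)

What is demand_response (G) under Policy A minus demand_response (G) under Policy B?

-745

Policy A (P − 52):
  P = 54 − 52 = 2
  V = 140
  K = 136 − 4·2 − 6·140 = -712
  G = 152 − 5·2 − 5·140 − 5·(-712) = 3002
Policy B (K + 7):
  P = 54
  V = 140
  K = 136 − 4·54 − 6·140 (+7 from intervention) = -913
  G = 152 − 5·54 − 5·140 − 5·(-913) = 3747
G: 3002 − 3747 = -745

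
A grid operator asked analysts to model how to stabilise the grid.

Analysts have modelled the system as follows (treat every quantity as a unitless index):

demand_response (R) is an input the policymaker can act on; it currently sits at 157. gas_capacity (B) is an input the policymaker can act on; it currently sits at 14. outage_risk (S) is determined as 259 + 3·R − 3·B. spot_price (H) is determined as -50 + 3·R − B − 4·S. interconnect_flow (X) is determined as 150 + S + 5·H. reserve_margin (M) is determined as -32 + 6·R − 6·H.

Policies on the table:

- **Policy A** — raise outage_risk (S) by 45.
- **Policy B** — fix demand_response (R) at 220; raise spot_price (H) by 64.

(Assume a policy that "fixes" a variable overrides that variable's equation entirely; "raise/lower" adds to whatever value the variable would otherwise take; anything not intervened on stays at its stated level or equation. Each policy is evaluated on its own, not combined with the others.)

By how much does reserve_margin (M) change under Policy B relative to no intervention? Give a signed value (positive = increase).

3396

Baseline:
  R = 157
  B = 14
  S = 259 + 3·157 − 3·14 = 688
  H = -50 + 3·157 − 14 − 4·688 = -2345
  M = -32 + 6·157 − 6·(-2345) = 14980
Policy B (R := 220, H + 64):
  R = 220
  B = 14
  S = 259 + 3·220 − 3·14 = 877
  H = -50 + 3·220 − 14 − 4·877 (+64 from intervention) = -2848
  M = -32 + 6·220 − 6·(-2848) = 18376
Change in M: 18376 − 14980 = 3396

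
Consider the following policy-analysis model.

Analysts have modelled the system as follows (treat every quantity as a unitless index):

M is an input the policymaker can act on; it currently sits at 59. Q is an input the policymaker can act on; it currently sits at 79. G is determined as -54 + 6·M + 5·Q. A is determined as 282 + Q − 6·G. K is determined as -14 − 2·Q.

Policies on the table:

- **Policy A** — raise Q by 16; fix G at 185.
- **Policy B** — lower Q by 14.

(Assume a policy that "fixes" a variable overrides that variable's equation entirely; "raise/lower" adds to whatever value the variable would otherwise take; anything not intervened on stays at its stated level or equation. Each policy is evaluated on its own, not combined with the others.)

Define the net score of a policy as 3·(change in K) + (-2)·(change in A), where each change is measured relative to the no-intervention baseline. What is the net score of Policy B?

-728

Baseline:
  M = 59
  Q = 79
  G = -54 + 6·59 + 5·79 = 695
  A = 282 + 79 − 6·695 = -3809
  K = -14 − 2·79 = -172
Policy B (Q − 14):
  M = 59
  Q = 79 − 14 = 65
  G = -54 + 6·59 + 5·65 = 625
  A = 282 + 65 − 6·625 = -3403
  K = -14 − 2·65 = -144
ΔK = -144 − (-172) = 28; ΔA = -3403 − (-3809) = 406
Score = 3·28 + (-2)·406 = -728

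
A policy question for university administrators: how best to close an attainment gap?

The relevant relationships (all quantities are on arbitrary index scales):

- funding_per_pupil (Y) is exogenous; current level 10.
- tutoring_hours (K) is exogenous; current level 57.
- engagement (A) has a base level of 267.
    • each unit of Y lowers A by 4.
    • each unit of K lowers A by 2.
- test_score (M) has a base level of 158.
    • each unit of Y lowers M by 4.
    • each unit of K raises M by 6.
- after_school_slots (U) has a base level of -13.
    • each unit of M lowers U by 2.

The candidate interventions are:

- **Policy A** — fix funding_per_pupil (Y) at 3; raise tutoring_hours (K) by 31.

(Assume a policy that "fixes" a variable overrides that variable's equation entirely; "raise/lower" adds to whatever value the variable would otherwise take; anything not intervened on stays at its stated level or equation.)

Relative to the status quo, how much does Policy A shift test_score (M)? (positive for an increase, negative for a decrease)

Baseline:
  Y = 10
  K = 57
  M = 158 − 4·10 + 6·57 = 460
Policy A (Y := 3, K + 31):
  Y = 3
  K = 57 + 31 = 88
  M = 158 − 4·3 + 6·88 = 674
Change in M: 674 − 460 = 214

214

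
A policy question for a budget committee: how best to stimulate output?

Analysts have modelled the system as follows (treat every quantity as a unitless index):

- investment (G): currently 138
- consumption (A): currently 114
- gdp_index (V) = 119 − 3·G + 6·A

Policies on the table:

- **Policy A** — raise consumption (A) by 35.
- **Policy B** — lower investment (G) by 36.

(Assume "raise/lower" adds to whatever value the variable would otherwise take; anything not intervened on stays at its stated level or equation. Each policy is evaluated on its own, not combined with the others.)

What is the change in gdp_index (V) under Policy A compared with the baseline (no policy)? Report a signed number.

Baseline:
  G = 138
  A = 114
  V = 119 − 3·138 + 6·114 = 389
Policy A (A + 35):
  G = 138
  A = 114 + 35 = 149
  V = 119 − 3·138 + 6·149 = 599
Change in V: 599 − 389 = 210

210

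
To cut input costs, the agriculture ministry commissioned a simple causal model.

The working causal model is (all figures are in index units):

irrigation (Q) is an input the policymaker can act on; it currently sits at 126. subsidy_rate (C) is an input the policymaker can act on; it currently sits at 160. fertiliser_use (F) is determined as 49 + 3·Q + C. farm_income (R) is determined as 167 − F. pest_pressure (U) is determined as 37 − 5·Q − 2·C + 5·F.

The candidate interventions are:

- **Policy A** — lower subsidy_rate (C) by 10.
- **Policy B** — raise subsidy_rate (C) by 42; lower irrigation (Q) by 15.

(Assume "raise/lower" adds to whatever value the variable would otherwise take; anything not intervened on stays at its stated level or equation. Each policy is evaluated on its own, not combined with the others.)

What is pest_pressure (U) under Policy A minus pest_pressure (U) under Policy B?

Policy A (C − 10):
  Q = 126
  C = 160 − 10 = 150
  F = 49 + 3·126 + 150 = 577
  U = 37 − 5·126 − 2·150 + 5·577 = 1992
Policy B (C + 42, Q − 15):
  Q = 126 − 15 = 111
  C = 160 + 42 = 202
  F = 49 + 3·111 + 202 = 584
  U = 37 − 5·111 − 2·202 + 5·584 = 1998
U: 1992 − 1998 = -6

-6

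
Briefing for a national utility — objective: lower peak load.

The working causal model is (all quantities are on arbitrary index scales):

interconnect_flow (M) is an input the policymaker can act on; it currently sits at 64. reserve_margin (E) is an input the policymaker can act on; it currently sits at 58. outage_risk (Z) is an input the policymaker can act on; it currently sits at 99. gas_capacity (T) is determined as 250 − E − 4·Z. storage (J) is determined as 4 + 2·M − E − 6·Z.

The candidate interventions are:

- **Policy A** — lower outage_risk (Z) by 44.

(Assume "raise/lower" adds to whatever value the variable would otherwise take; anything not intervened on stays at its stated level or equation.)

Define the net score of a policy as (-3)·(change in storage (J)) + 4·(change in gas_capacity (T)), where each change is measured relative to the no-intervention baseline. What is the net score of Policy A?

Baseline:
  M = 64
  E = 58
  Z = 99
  T = 250 − 58 − 4·99 = -204
  J = 4 + 2·64 − 58 − 6·99 = -520
Policy A (Z − 44):
  M = 64
  E = 58
  Z = 99 − 44 = 55
  T = 250 − 58 − 4·55 = -28
  J = 4 + 2·64 − 58 − 6·55 = -256
ΔJ = -256 − (-520) = 264; ΔT = -28 − (-204) = 176
Score = (-3)·264 + 4·176 = -88

-88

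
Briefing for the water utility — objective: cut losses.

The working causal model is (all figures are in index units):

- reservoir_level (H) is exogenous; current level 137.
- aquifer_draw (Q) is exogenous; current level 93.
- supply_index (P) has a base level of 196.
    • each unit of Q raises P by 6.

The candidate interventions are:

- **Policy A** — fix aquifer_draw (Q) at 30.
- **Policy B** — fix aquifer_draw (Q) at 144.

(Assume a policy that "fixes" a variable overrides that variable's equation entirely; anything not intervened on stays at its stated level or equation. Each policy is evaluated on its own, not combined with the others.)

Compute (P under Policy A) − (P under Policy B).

-684

Policy A (Q := 30):
  Q = 30
  P = 196 + 6·30 = 376
Policy B (Q := 144):
  Q = 144
  P = 196 + 6·144 = 1060
P: 376 − 1060 = -684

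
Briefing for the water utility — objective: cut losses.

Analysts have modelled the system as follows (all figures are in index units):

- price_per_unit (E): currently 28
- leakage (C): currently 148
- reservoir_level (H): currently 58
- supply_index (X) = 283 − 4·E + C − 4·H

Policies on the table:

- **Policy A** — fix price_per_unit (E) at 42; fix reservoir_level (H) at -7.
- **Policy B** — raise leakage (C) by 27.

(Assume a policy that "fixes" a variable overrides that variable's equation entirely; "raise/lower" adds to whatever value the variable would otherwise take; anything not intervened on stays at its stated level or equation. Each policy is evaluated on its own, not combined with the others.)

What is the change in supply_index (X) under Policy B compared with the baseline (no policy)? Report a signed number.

27

Baseline:
  E = 28
  C = 148
  H = 58
  X = 283 − 4·28 + 148 − 4·58 = 87
Policy B (C + 27):
  E = 28
  C = 148 + 27 = 175
  H = 58
  X = 283 − 4·28 + 175 − 4·58 = 114
Change in X: 114 − 87 = 27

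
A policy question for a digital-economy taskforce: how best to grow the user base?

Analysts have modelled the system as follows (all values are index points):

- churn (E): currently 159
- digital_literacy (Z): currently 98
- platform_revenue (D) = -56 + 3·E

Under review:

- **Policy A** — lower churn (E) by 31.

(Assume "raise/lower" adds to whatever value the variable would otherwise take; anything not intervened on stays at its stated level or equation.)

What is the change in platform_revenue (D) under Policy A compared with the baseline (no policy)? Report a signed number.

Baseline:
  E = 159
  D = -56 + 3·159 = 421
Policy A (E − 31):
  E = 159 − 31 = 128
  D = -56 + 3·128 = 328
Change in D: 328 − 421 = -93

-93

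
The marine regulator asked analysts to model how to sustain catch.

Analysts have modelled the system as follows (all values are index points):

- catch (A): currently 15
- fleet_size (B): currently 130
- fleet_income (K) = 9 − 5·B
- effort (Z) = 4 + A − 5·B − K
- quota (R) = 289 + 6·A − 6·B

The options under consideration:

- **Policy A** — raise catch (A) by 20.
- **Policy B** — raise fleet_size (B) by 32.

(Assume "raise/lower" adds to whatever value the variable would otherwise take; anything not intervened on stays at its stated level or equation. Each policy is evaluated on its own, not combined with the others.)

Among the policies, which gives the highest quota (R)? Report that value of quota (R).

-281

Policy A (A + 20):
  A = 15 + 20 = 35
  B = 130
  R = 289 + 6·35 − 6·130 = -281
Policy B (B + 32):
  A = 15
  B = 130 + 32 = 162
  R = 289 + 6·15 − 6·162 = -593
Comparing — Policy A: R=-281, Policy B: R=-593. Highest is -281 (Policy A).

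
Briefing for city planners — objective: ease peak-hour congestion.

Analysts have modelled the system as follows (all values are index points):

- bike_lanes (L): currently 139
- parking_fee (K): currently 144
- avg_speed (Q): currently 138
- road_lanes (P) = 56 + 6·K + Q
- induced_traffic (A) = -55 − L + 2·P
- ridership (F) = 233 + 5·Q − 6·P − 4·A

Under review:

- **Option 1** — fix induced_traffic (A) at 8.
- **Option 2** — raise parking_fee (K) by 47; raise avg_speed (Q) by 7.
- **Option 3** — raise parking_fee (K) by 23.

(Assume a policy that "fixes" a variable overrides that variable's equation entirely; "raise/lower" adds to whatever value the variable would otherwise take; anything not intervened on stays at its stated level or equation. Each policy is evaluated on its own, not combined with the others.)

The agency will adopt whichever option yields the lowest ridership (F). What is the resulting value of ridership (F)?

-17124

Option 1 (A := 8):
  L = 139
  K = 144
  Q = 138
  P = 56 + 6·144 + 138 = 1058
  A = 8
  F = 233 + 5·138 − 6·1058 − 4·8 = -5457
Option 2 (K + 47, Q + 7):
  L = 139
  K = 144 + 47 = 191
  Q = 138 + 7 = 145
  P = 56 + 6·191 + 145 = 1347
  A = -55 − 139 + 2·1347 = 2500
  F = 233 + 5·145 − 6·1347 − 4·2500 = -17124
Option 3 (K + 23):
  L = 139
  K = 144 + 23 = 167
  Q = 138
  P = 56 + 6·167 + 138 = 1196
  A = -55 − 139 + 2·1196 = 2198
  F = 233 + 5·138 − 6·1196 − 4·2198 = -15045
Comparing — Option 1: F=-5457, Option 2: F=-17124, Option 3: F=-15045. Lowest is -17124 (Option 2).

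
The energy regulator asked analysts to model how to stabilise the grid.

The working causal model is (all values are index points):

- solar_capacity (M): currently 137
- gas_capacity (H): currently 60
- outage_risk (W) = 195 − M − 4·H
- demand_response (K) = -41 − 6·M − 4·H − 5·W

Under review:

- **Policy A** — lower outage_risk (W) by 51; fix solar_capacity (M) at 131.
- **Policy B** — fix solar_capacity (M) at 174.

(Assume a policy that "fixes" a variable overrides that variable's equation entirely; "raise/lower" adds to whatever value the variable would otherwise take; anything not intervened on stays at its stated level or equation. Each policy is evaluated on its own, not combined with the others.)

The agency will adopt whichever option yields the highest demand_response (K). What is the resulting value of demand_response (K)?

Policy A (W − 51, M := 131):
  M = 131
  H = 60
  W = 195 − 131 − 4·60 (−51 from intervention) = -227
  K = -41 − 6·131 − 4·60 − 5·(-227) = 68
Policy B (M := 174):
  M = 174
  H = 60
  W = 195 − 174 − 4·60 = -219
  K = -41 − 6·174 − 4·60 − 5·(-219) = -230
Comparing — Policy A: K=68, Policy B: K=-230. Highest is 68 (Policy A).

68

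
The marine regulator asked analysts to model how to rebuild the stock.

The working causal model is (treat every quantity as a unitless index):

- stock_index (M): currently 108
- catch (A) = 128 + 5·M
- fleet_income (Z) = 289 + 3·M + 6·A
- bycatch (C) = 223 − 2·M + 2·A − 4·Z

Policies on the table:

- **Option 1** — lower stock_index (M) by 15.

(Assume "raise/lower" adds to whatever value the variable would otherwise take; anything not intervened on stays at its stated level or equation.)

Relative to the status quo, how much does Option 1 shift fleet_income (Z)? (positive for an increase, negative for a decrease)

Baseline:
  M = 108
  A = 128 + 5·108 = 668
  Z = 289 + 3·108 + 6·668 = 4621
Option 1 (M − 15):
  M = 108 − 15 = 93
  A = 128 + 5·93 = 593
  Z = 289 + 3·93 + 6·593 = 4126
Change in Z: 4126 − 4621 = -495

-495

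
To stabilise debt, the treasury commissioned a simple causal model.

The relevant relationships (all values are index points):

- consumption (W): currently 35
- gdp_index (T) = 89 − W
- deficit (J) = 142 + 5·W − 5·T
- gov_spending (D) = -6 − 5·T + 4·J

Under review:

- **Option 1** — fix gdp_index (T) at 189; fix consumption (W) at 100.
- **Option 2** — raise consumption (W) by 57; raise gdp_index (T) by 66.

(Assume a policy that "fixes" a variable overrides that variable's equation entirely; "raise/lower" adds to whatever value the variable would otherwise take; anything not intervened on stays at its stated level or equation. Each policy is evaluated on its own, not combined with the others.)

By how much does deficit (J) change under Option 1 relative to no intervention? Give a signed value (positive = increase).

-350

Baseline:
  W = 35
  T = 89 − 35 = 54
  J = 142 + 5·35 − 5·54 = 47
Option 1 (T := 189, W := 100):
  W = 100
  T = 189
  J = 142 + 5·100 − 5·189 = -303
Change in J: -303 − 47 = -350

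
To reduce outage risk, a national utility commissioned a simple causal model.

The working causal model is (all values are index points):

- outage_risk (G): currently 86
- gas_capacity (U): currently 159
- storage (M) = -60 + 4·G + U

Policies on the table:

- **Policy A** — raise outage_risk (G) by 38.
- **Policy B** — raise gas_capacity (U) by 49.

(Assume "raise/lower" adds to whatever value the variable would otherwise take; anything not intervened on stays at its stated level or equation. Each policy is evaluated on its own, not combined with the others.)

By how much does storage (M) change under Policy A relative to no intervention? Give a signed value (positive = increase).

152

Baseline:
  G = 86
  U = 159
  M = -60 + 4·86 + 159 = 443
Policy A (G + 38):
  G = 86 + 38 = 124
  U = 159
  M = -60 + 4·124 + 159 = 595
Change in M: 595 − 443 = 152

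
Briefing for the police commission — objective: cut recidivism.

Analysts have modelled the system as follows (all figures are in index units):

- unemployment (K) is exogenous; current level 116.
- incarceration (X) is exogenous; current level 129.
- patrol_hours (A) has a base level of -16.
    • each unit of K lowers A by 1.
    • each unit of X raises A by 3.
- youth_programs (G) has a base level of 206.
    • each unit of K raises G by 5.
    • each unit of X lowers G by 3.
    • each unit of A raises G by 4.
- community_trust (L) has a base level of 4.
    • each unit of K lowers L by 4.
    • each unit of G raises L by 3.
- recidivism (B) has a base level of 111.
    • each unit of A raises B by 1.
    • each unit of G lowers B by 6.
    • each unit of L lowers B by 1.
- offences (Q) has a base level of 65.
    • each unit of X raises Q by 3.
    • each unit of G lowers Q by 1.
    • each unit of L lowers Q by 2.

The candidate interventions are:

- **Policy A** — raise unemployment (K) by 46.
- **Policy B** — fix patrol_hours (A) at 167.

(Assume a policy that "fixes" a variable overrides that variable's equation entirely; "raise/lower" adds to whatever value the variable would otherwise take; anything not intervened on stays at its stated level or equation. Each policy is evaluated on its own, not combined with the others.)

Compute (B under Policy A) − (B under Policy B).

-3356

Policy A (K + 46):
  K = 116 + 46 = 162
  X = 129
  A = -16 − 162 + 3·129 = 209
  G = 206 + 5·162 − 3·129 + 4·209 = 1465
  L = 4 − 4·162 + 3·1465 = 3751
  B = 111 + 209 − 6·1465 − 3751 = -12221
Policy B (A := 167):
  K = 116
  X = 129
  A = 167
  G = 206 + 5·116 − 3·129 + 4·167 = 1067
  L = 4 − 4·116 + 3·1067 = 2741
  B = 111 + 167 − 6·1067 − 2741 = -8865
B: -12221 − (-8865) = -3356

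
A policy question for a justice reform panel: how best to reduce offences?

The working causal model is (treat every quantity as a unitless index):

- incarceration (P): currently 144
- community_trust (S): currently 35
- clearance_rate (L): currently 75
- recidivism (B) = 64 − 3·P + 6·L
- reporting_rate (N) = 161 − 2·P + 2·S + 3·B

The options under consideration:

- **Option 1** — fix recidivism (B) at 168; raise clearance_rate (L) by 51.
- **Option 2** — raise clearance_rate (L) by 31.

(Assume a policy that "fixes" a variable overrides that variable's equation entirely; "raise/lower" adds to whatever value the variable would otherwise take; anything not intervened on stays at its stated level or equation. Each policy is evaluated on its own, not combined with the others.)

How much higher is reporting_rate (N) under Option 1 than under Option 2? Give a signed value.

-300

Option 1 (B := 168, L + 51):
  P = 144
  S = 35
  L = 75 + 51 = 126
  B = 168
  N = 161 − 2·144 + 2·35 + 3·168 = 447
Option 2 (L + 31):
  P = 144
  S = 35
  L = 75 + 31 = 106
  B = 64 − 3·144 + 6·106 = 268
  N = 161 − 2·144 + 2·35 + 3·268 = 747
N: 447 − 747 = -300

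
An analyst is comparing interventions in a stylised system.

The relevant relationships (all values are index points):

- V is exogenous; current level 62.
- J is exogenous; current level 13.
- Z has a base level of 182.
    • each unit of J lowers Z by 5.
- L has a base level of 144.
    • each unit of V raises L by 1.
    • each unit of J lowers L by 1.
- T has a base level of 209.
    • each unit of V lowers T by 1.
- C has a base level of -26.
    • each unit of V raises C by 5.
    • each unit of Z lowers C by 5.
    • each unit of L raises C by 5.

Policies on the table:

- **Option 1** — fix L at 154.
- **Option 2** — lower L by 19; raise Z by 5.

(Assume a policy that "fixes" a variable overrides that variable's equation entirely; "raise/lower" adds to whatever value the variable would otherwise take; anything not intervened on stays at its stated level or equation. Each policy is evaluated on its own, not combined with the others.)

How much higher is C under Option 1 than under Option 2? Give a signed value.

Option 1 (L := 154):
  V = 62
  J = 13
  Z = 182 − 5·13 = 117
  L = 154
  C = -26 + 5·62 − 5·117 + 5·154 = 469
Option 2 (L − 19, Z + 5):
  V = 62
  J = 13
  Z = 182 − 5·13 (+5 from intervention) = 122
  L = 144 + 62 − 13 (−19 from intervention) = 174
  C = -26 + 5·62 − 5·122 + 5·174 = 544
C: 469 − 544 = -75

-75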